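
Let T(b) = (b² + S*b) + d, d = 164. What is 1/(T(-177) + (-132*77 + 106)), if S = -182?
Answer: 1/53649 ≈ 1.8640e-5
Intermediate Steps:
T(b) = 164 + b² - 182*b (T(b) = (b² - 182*b) + 164 = 164 + b² - 182*b)
1/(T(-177) + (-132*77 + 106)) = 1/((164 + (-177)² - 182*(-177)) + (-132*77 + 106)) = 1/((164 + 31329 + 32214) + (-10164 + 106)) = 1/(63707 - 10058) = 1/53649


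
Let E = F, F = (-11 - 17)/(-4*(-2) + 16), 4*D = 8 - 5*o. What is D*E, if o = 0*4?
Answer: -7/3 ≈ -2.3333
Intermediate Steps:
o = 0
D = 2 (D = (8 - 5*0)/4 = (8 + 0)/4 = (1/4)*8 = 2)
F = -7/6 (F = -28/(8 + 16) = -28/24 = -28*1/24 = -7/6 ≈ -1.1667)
E = -7/6 ≈ -1.1667
D*E = 2*(-7/6) = -7/3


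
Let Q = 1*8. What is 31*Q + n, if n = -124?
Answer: 124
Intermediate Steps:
Q = 8
31*Q + n = 31*8 - 124 = 248 - 124 = 124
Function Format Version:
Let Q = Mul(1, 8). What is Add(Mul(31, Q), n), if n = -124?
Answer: 124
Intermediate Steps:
Q = 8
Add(Mul(31, Q), n) = Add(Mul(31, 8), -124) = Add(248, -124) = 124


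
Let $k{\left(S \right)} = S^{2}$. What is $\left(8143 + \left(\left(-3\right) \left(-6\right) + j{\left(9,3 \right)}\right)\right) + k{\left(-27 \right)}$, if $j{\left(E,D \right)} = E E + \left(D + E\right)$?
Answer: $8983$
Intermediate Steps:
$j{\left(E,D \right)} = D + E + E^{2}$ ($j{\left(E,D \right)} = E^{2} + \left(D + E\right) = D + E + E^{2}$)
$\left(8143 + \left(\left(-3\right) \left(-6\right) + j{\left(9,3 \right)}\right)\right) + k{\left(-27 \right)} = \left(8143 + \left(\left(-3\right) \left(-6\right) + \left(3 + 9 + 9^{2}\right)\right)\right) + \left(-27\right)^{2} = \left(8143 + \left(18 + \left(3 + 9 + 81\right)\right)\right) + 729 = \left(8143 + \left(18 + 93\right)\right) + 729 = \left(8143 + 111\right) + 729 = 8254 + 729 = 8983$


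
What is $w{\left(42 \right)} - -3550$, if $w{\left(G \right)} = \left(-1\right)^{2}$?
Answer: $3551$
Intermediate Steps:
$w{\left(G \right)} = 1$
$w{\left(42 \right)} - -3550 = 1 - -3550 = 1 + 3550 = 3551$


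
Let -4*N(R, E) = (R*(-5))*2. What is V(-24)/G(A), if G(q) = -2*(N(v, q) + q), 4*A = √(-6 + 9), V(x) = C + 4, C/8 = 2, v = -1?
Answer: 400/97 + 40*√3/97 ≈ 4.8380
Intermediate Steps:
C = 16 (C = 8*2 = 16)
N(R, E) = 5*R/2 (N(R, E) = -R*(-5)*2/4 = -(-5*R)*2/4 = -(-5)*R/2 = 5*R/2)
V(x) = 20 (V(x) = 16 + 4 = 20)
A = √3/4 (A = √(-6 + 9)/4 = √3/4 ≈ 0.43301)
G(q) = 5 - 2*q (G(q) = -2*((5/2)*(-1) + q) = -2*(-5/2 + q) = 5 - 2*q)
V(-24)/G(A) = 20/(5 - √3/2)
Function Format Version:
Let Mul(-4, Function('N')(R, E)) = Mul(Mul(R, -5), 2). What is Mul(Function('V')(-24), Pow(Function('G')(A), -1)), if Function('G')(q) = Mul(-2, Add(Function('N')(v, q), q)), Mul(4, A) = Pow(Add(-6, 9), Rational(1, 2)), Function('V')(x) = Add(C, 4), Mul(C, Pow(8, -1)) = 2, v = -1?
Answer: Add(Rational(400, 97), Mul(Rational(40, 97), Pow(3, Rational(1, 2)))) ≈ 4.8380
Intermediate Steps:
C = 16 (C = Mul(8, 2) = 16)
Function('N')(R, E) = Mul(Rational(5, 2), R) (Function('N')(R, E) = Mul(Rational(-1, 4), Mul(Mul(R, -5), 2)) = Mul(Rational(-1, 4), Mul(Mul(-5, R), 2)) = Mul(Rational(-1, 4), Mul(-10, R)) = Mul(Rational(5, 2), R))
Function('V')(x) = 20 (Function('V')(x) = Add(16, 4) = 20)
A = Mul(Rational(1, 4), Pow(3, Rational(1, 2))) (A = Mul(Rational(1, 4), Pow(Add(-6, 9), Rational(1, 2))) = Mul(Rational(1, 4), Pow(3, Rational(1, 2))) ≈ 0.43301)
Function('G')(q) = Add(5, Mul(-2, q)) (Function('G')(q) = Mul(-2, Add(Mul(Rational(5, 2), -1), q)) = Mul(-2, Add(Rational(-5, 2), q)) = Add(5, Mul(-2, q)))
Mul(Function('V')(-24), Pow(Function('G')(A), -1)) = Mul(20, Pow(Add(5, Mul(-2, Mul(Rational(1, 4), Pow(3, Rational(1, 2))))), -1)) = Mul(20, Pow(Add(5, Mul(Rational(-1, 2), Pow(3, Rational(1, 2)))), -1))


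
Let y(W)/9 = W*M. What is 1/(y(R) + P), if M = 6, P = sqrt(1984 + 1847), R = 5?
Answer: 90/23023 - sqrt(3831)/69069 ≈ 0.0030130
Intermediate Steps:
P = sqrt(3831) ≈ 61.895
y(W) = 54*W (y(W) = 9*(W*6) = 9*(6*W) = 54*W)
1/(y(R) + P) = 1/(54*5 + sqrt(3831)) = 1/(270 + sqrt(3831))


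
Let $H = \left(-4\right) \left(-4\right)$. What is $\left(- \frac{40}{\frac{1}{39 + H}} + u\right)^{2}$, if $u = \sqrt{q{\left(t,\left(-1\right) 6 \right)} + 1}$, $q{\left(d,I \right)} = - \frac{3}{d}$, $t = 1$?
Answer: $\left(-2200 + i \sqrt{2}\right)^{2} \approx 4.84 \cdot 10^{6} - 6.22 \cdot 10^{3} i$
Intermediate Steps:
$H = 16$
$u = i \sqrt{2}$ ($u = \sqrt{- \frac{3}{1} + 1} = \sqrt{\left(-3\right) 1 + 1} = \sqrt{-3 + 1} = \sqrt{-2} = i \sqrt{2} \approx 1.4142 i$)
$\left(- \frac{40}{\frac{1}{39 + H}} + u\right)^{2} = \left(- \frac{40}{\frac{1}{39 + 16}} + i \sqrt{2}\right)^{2} = \left(- \frac{40}{\frac{1}{55}} + i \sqrt{2}\right)^{2} = \left(- 40 \frac{1}{\frac{1}{55}} + i \sqrt{2}\right)^{2} = \left(\left(-40\right) 55 + i \sqrt{2}\right)^{2} = \left(-2200 + i \sqrt{2}\right)^{2}$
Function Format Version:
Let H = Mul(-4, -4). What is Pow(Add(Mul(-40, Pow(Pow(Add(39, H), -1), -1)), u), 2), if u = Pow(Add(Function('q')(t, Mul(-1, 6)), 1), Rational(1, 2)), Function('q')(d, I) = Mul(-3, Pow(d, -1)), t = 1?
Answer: Pow(Add(-2200, Mul(I, Pow(2, Rational(1, 2)))), 2) ≈ Add(4.8400e+6, Mul(-6.22e+3, I))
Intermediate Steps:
H = 16
u = Mul(I, Pow(2, Rational(1, 2))) (u = Pow(Add(Mul(-3, Pow(1, -1)), 1), Rational(1, 2)) = Pow(Add(Mul(-3, 1), 1), Rational(1, 2)) = Pow(Add(-3, 1), Rational(1, 2)) = Pow(-2, Rational(1, 2)) = Mul(I, Pow(2, Rational(1, 2))) ≈ Mul(1.4142, I))
Pow(Add(Mul(-40, Pow(Pow(Add(39, H), -1), -1)), u), 2) = Pow(Add(Mul(-40, Pow(Pow(Add(39, 16), -1), -1)), Mul(I, Pow(2, Rational(1, 2)))), 2) = Pow(Add(Mul(-40, Pow(Pow(55, -1), -1)), Mul(I, Pow(2, Rational(1, 2)))), 2) = Pow(Add(Mul(-40, Pow(Rational(1, 55), -1)), Mul(I, Pow(2, Rational(1, 2)))), 2) = Pow(Add(Mul(-40, 55), Mul(I, Pow(2, Rational(1, 2)))), 2) = Pow(Add(-2200, Mul(I, Pow(2, Rational(1, 2)))), 2)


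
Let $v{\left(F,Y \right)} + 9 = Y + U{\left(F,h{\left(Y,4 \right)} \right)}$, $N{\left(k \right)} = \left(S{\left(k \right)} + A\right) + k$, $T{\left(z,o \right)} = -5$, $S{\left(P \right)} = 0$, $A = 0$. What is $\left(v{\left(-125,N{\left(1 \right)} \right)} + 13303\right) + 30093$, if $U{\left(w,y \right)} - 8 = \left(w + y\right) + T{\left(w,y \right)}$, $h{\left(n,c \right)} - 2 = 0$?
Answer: $43268$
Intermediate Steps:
$h{\left(n,c \right)} = 2$ ($h{\left(n,c \right)} = 2 + 0 = 2$)
$N{\left(k \right)} = k$ ($N{\left(k \right)} = \left(0 + 0\right) + k = 0 + k = k$)
$U{\left(w,y \right)} = 3 + w + y$ ($U{\left(w,y \right)} = 8 - \left(5 - w - y\right) = 8 + \left(-5 + w + y\right) = 3 + w + y$)
$v{\left(F,Y \right)} = -4 + F + Y$ ($v{\left(F,Y \right)} = -9 + \left(Y + \left(3 + F + 2\right)\right) = -9 + \left(Y + \left(5 + F\right)\right) = -9 + \left(5 + F + Y\right) = -4 + F + Y$)
$\left(v{\left(-125,N{\left(1 \right)} \right)} + 13303\right) + 30093 = \left(\left(-4 - 125 + 1\right) + 13303\right) + 30093 = \left(-128 + 13303\right) + 30093 = 13175 + 30093 = 43268$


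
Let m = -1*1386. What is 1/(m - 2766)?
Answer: -1/4152 ≈ -0.00024085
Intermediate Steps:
m = -1386
1/(m - 2766) = 1/(-1386 - 2766) = 1/(-4152) = -1/4152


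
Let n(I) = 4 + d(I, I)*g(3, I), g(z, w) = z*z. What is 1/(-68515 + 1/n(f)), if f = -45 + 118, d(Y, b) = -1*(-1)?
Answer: -13/890694 ≈ -1.4595e-5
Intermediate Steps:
g(z, w) = z²
d(Y, b) = 1
f = 73
n(I) = 13 (n(I) = 4 + 1*3² = 4 + 1*9 = 4 + 9 = 13)
1/(-68515 + 1/n(f)) = 1/(-68515 + 1/13) = 1/(-890694/13) = -13/890694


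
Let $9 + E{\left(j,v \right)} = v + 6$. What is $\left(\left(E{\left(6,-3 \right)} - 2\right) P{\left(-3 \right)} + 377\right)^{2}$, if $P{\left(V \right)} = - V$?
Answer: $124609$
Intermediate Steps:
$E{\left(j,v \right)} = -3 + v$ ($E{\left(j,v \right)} = -9 + \left(v + 6\right) = -9 + \left(6 + v\right) = -3 + v$)
$\left(\left(E{\left(6,-3 \right)} - 2\right) P{\left(-3 \right)} + 377\right)^{2} = \left(\left(\left(-3 - 3\right) - 2\right) \left(\left(-1\right) \left(-3\right)\right) + 377\right)^{2} = \left(\left(-6 - 2\right) 3 + 377\right)^{2} = \left(\left(-8\right) 3 + 377\right)^{2} = \left(-24 + 377\right)^{2} = 353^{2} = 124609$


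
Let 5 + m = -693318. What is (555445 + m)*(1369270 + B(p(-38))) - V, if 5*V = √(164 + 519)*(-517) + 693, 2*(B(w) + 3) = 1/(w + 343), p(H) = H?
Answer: -57581497716142/305 + 517*√683/5 ≈ -1.8879e+11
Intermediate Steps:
m = -693323 (m = -5 - 693318 = -693323)
B(w) = -3 + 1/(2*(343 + w)) (B(w) = -3 + 1/(2*(w + 343)) = -3 + 1/(2*(343 + w)))
V = 693/5 - 517*√683/5 (V = (√(164 + 519)*(-517) + 693)/5 = (√683*(-517) + 693)/5 = (-517*√683 + 693)/5 = (693 - 517*√683)/5 = 693/5 - 517*√683/5 ≈ -2563.7)
(555445 + m)*(1369270 + B(p(-38))) - V = (555445 - 693323)*(1369270 + (-2057 - 6*(-38))/(2*(343 - 38))) - (693/5 - 517*√683/5) = -137878*(1369270 + (½)*(-2057 + 228)/305) + (-693/5 + 517*√683/5) = -137878*(1369270 + (½)*(1/305)*(-1829)) + (-693/5 + 517*√683/5) = -137878*(1369270 - 1829/610) + (-693/5 + 517*√683/5) = -137878*835252871/610 + (-693/5 + 517*√683/5) = -57581497673869/305 + (-693/5 + 517*√683/5) = -57581497716142/305 + 517*√683/5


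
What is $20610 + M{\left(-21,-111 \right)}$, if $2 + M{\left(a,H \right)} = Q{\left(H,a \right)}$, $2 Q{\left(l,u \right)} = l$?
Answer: $\frac{41105}{2} \approx 20553.0$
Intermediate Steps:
$Q{\left(l,u \right)} = \frac{l}{2}$
$M{\left(a,H \right)} = -2 + \frac{H}{2}$
$20610 + M{\left(-21,-111 \right)} = 20610 + \left(-2 + \frac{1}{2} \left(-111\right)\right) = 20610 - \frac{115}{2} = \frac{41105}{2}$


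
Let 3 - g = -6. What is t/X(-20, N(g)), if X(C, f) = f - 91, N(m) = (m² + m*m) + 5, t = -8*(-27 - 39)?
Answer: 132/19 ≈ 6.9474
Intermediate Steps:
g = 9 (g = 3 - 1*(-6) = 3 + 6 = 9)
t = 528 (t = -8*(-66) = 528)
N(m) = 5 + 2*m² (N(m) = (m² + m²) + 5 = 2*m² + 5 = 5 + 2*m²)
X(C, f) = -91 + f
t/X(-20, N(g)) = 528/(-91 + (5 + 2*9²)) = 528/(-91 + (5 + 2*81)) = 528/(-91 + (5 + 162)) = 528/(-91 + 167) = 528/76 = 528*(1/76) = 132/19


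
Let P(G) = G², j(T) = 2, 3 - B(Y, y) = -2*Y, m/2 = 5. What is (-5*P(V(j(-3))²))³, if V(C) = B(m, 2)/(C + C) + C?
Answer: -98457847973568720125/16777216 ≈ -5.8685e+12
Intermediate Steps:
m = 10 (m = 2*5 = 10)
B(Y, y) = 3 + 2*Y (B(Y, y) = 3 - (-2)*Y = 3 + 2*Y)
V(C) = C + 23/(2*C) (V(C) = (3 + 2*10)/(C + C) + C = (3 + 20)/((2*C)) + C = (1/(2*C))*23 + C = 23/(2*C) + C = C + 23/(2*C))
(-5*P(V(j(-3))²))³ = (-5*(2 + (23/2)/2)⁴)³ = (-5*(2 + (23/2)*(½))⁴)³ = (-5*(2 + 23/4)⁴)³ = (-5*((31/4)²)²)³ = (-5*(961/16)²)³ = (-5*923521/256)³ = (-4617605/256)³ = -98457847973568720125/16777216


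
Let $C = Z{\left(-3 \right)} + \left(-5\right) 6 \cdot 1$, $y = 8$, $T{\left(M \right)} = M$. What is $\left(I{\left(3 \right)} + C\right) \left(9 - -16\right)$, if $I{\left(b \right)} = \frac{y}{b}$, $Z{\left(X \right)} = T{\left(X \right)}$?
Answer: $- \frac{2275}{3} \approx -758.33$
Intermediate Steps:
$Z{\left(X \right)} = X$
$I{\left(b \right)} = \frac{8}{b}$
$C = -33$ ($C = -3 + \left(-5\right) 6 \cdot 1 = -3 - 30 = -33$)
$\left(I{\left(3 \right)} + C\right) \left(9 - -16\right) = \left(\frac{8}{3} - 33\right) \left(9 - -16\right) = \left(8 \cdot \frac{1}{3} - 33\right) \left(9 + 16\right) = \left(\frac{8}{3} - 33\right) 25 = \left(- \frac{91}{3}\right) 25 = - \frac{2275}{3}$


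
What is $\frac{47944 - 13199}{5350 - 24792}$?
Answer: $- \frac{34745}{19442} \approx -1.7871$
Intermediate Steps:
$\frac{47944 - 13199}{5350 - 24792} = \frac{34745}{-19442} = 34745 \left(- \frac{1}{19442}\right) = - \frac{34745}{19442}$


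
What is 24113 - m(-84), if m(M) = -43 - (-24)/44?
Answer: 265710/11 ≈ 24155.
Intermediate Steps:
m(M) = -467/11 (m(M) = -43 - (-24)/44 = -43 - 1*(-6/11) = -43 + 6/11 = -467/11)
24113 - m(-84) = 24113 - 1*(-467/11) = 24113 + 467/11 = 265710/11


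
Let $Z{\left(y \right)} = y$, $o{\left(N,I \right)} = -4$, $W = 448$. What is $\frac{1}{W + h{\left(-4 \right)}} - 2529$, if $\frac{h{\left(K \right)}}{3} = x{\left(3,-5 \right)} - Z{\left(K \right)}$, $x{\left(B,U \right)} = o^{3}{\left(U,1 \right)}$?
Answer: $- \frac{677771}{268} \approx -2529.0$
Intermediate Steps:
$x{\left(B,U \right)} = -64$ ($x{\left(B,U \right)} = \left(-4\right)^{3} = -64$)
$h{\left(K \right)} = -192 - 3 K$ ($h{\left(K \right)} = 3 \left(-64 - K\right) = -192 - 3 K$)
$\frac{1}{W + h{\left(-4 \right)}} - 2529 = \frac{1}{448 - 180} - 2529 = \frac{1}{268} - 2529 = - \frac{677771}{268}$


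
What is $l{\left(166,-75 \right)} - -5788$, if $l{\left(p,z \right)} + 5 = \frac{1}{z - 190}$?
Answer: $\frac{1532494}{265} \approx 5783.0$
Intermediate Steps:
$l{\left(p,z \right)} = -5 + \frac{1}{-190 + z}$ ($l{\left(p,z \right)} = -5 + \frac{1}{z - 190} = -5 + \frac{1}{-190 + z}$)
$l{\left(166,-75 \right)} - -5788 = \frac{951 - -375}{-190 - 75} - -5788 = \frac{951 + 375}{-265} + \left(5865 - 77\right) = \left(- \frac{1}{265}\right) 1326 + 5788 = - \frac{1326}{265} + 5788 = \frac{1532494}{265}$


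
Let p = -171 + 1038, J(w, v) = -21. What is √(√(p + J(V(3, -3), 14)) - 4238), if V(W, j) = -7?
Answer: √(-4238 + 3*√94) ≈ 64.876*I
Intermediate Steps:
p = 867
√(√(p + J(V(3, -3), 14)) - 4238) = √(√(867 - 21) - 4238) = √(√846 - 4238) = √(3*√94 - 4238) = √(-4238 + 3*√94)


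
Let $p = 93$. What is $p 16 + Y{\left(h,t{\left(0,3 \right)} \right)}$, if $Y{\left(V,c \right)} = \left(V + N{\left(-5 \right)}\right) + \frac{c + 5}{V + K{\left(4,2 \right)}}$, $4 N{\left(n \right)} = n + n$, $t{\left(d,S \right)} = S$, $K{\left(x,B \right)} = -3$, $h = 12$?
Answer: $\frac{26971}{18} \approx 1498.4$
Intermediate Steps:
$N{\left(n \right)} = \frac{n}{2}$ ($N{\left(n \right)} = \frac{n + n}{4} = \frac{2 n}{4} = \frac{n}{2}$)
$Y{\left(V,c \right)} = - \frac{5}{2} + V + \frac{5 + c}{-3 + V}$ ($Y{\left(V,c \right)} = \left(V + \frac{1}{2} \left(-5\right)\right) + \frac{c + 5}{V - 3} = \left(V - \frac{5}{2}\right) + \frac{5 + c}{-3 + V} = \left(- \frac{5}{2} + V\right) + \frac{5 + c}{-3 + V} = - \frac{5}{2} + V + \frac{5 + c}{-3 + V}$)
$p 16 + Y{\left(h,t{\left(0,3 \right)} \right)} = 93 \cdot 16 + \frac{\frac{25}{2} + 3 + 12^{2} - 66}{-3 + 12} = 1488 + \frac{\frac{25}{2} + 3 + 144 - 66}{9} = 1488 + \frac{1}{9} \cdot \frac{187}{2} = 1488 + \frac{187}{18} = \frac{26971}{18}$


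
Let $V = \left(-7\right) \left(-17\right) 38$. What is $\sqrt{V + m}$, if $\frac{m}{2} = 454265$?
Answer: $2 \sqrt{228263} \approx 955.54$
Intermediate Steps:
$m = 908530$ ($m = 2 \cdot 454265 = 908530$)
$V = 4522$ ($V = 119 \cdot 38 = 4522$)
$\sqrt{V + m} = \sqrt{4522 + 908530} = \sqrt{913052} = 2 \sqrt{228263}$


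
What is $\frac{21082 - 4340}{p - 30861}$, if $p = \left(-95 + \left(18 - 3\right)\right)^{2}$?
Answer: $- \frac{16742}{24461} \approx -0.68444$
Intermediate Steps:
$p = 6400$ ($p = \left(-95 + \left(18 - 3\right)\right)^{2} = \left(-95 + 15\right)^{2} = \left(-80\right)^{2} = 6400$)
$\frac{21082 - 4340}{p - 30861} = \frac{21082 - 4340}{6400 - 30861} = \frac{16742}{-24461} = 16742 \left(- \frac{1}{24461}\right) = - \frac{16742}{24461}$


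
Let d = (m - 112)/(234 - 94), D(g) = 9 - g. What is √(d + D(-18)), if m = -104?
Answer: 9*√385/35 ≈ 5.0455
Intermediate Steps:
d = -54/35 (d = (-104 - 112)/(234 - 94) = -216/140 = -216*1/140 = -54/35 ≈ -1.5429)
√(d + D(-18)) = √(-54/35 + (9 - 1*(-18))) = √(-54/35 + (9 + 18)) = √(-54/35 + 27) = √(891/35) = 9*√385/35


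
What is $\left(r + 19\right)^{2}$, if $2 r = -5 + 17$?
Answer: $625$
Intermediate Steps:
$r = 6$ ($r = \frac{-5 + 17}{2} = \frac{1}{2} \cdot 12 = 6$)
$\left(r + 19\right)^{2} = \left(6 + 19\right)^{2} = 25^{2} = 625$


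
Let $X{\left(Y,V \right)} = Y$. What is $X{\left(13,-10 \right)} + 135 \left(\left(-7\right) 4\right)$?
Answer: $-3767$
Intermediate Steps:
$X{\left(13,-10 \right)} + 135 \left(\left(-7\right) 4\right) = 13 + 135 \left(\left(-7\right) 4\right) = 13 + 135 \left(-28\right) = 13 - 3780 = -3767$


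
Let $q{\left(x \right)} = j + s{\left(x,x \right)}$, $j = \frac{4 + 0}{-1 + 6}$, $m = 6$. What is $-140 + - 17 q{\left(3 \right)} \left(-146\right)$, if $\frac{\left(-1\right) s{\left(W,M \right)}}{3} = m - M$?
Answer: $- \frac{102462}{5} \approx -20492.0$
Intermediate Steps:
$j = \frac{4}{5} \approx 0.8$
$s{\left(W,M \right)} = -18 + 3 M$ ($s{\left(W,M \right)} = - 3 \left(6 - M\right) = -18 + 3 M$)
$q{\left(x \right)} = - \frac{86}{5} + 3 x$ ($q{\left(x \right)} = \frac{4}{5} + \left(-18 + 3 x\right) = - \frac{86}{5} + 3 x$)
$-140 + - 17 q{\left(3 \right)} \left(-146\right) = -140 + - 17 \left(- \frac{86}{5} + 3 \cdot 3\right) \left(-146\right) = -140 + - 17 \left(- \frac{86}{5} + 9\right) \left(-146\right) = -140 + \left(-17\right) \left(- \frac{41}{5}\right) \left(-146\right) = -140 + \frac{697}{5} \left(-146\right) = -140 - \frac{101762}{5} = - \frac{102462}{5}$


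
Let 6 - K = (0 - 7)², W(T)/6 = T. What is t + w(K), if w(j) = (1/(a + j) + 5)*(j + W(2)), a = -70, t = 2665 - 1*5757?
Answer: -366880/113 ≈ -3246.7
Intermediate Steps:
W(T) = 6*T
t = -3092 (t = 2665 - 5757 = -3092)
K = -43 (K = 6 - (0 - 7)² = 6 - 1*(-7)² = 6 - 1*49 = 6 - 49 = -43)
w(j) = (5 + 1/(-70 + j))*(12 + j) (w(j) = (1/(-70 + j) + 5)*(j + 6*2) = (5 + 1/(-70 + j))*(j + 12) = (5 + 1/(-70 + j))*(12 + j))
t + w(K) = -3092 + (-4188 - 289*(-43) + 5*(-43)²)/(-70 - 43) = -3092 + (-4188 + 12427 + 5*1849)/(-113) = -3092 - (-4188 + 12427 + 9245)/113 = -3092 - 1/113*17484 = -3092 - 17484/113 = -366880/113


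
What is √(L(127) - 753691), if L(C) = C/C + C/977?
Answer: I*√719418837931/977 ≈ 868.15*I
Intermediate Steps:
L(C) = 1 + C/977 (L(C) = 1 + C*(1/977) = 1 + C/977)
√(L(127) - 753691) = √((1 + (1/977)*127) - 753691) = √((1 + 127/977) - 753691) = √(1104/977 - 753691) = √(-736355003/977) = I*√719418837931/977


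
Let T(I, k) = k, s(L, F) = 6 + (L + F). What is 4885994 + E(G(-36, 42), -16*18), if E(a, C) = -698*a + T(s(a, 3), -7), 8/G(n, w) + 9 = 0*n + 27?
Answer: 43971091/9 ≈ 4.8857e+6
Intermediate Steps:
s(L, F) = 6 + F + L (s(L, F) = 6 + (F + L) = 6 + F + L)
G(n, w) = 4/9 (G(n, w) = 8/(-9 + (0*n + 27)) = 8/(-9 + (0 + 27)) = 8/(-9 + 27) = 8/18 = 8*(1/18) = 4/9)
E(a, C) = -7 - 698*a (E(a, C) = -698*a - 7 = -7 - 698*a)
4885994 + E(G(-36, 42), -16*18) = 4885994 + (-7 - 698*4/9) = 4885994 + (-7 - 2792/9) = 4885994 - 2855/9 = 43971091/9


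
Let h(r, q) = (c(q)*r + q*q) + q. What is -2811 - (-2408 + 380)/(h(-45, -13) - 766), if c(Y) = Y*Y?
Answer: -23094393/8215 ≈ -2811.2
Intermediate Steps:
c(Y) = Y²
h(r, q) = q + q² + r*q² (h(r, q) = (q²*r + q*q) + q = (r*q² + q²) + q = (q² + r*q²) + q = q + q² + r*q²)
-2811 - (-2408 + 380)/(h(-45, -13) - 766) = -2811 - (-2408 + 380)/(-13*(1 - 13 - 13*(-45)) - 766) = -2811 - (-2028)/(-13*(1 - 13 + 585) - 766) = -2811 - (-2028)/(-13*573 - 766) = -2811 - (-2028)/(-7449 - 766) = -2811 - (-2028)/(-8215) = -2811 - (-2028)*(-1)/8215 = -2811 - 1*2028/8215 = -2811 - 2028/8215 = -23094393/8215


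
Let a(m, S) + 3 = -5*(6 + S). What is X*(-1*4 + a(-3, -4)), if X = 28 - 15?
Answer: -221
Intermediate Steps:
a(m, S) = -33 - 5*S (a(m, S) = -3 - 5*(6 + S) = -3 + (-30 - 5*S) = -33 - 5*S)
X = 13
X*(-1*4 + a(-3, -4)) = 13*(-1*4 + (-33 - 5*(-4))) = 13*(-4 + (-33 + 20)) = 13*(-4 - 13) = 13*(-17) = -221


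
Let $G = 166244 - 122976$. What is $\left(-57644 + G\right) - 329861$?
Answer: $-344237$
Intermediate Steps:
$G = 43268$ ($G = 166244 - 122976 = 43268$)
$\left(-57644 + G\right) - 329861 = \left(-57644 + 43268\right) - 329861 = -14376 - 329861 = -344237$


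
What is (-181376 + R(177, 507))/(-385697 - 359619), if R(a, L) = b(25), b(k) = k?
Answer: 181351/745316 ≈ 0.24332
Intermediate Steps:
R(a, L) = 25
(-181376 + R(177, 507))/(-385697 - 359619) = (-181376 + 25)/(-385697 - 359619) = -181351/(-745316) = -181351*(-1/745316) = 181351/745316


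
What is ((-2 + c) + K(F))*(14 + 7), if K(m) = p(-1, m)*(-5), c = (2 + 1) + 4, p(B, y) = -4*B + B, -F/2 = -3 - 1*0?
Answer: -210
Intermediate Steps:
F = 6 (F = -2*(-3 - 1*0) = -2*(-3 + 0) = -2*(-3) = 6)
p(B, y) = -3*B
c = 7 (c = 3 + 4 = 7)
K(m) = -15 (K(m) = -3*(-1)*(-5) = 3*(-5) = -15)
((-2 + c) + K(F))*(14 + 7) = ((-2 + 7) - 15)*(14 + 7) = (5 - 15)*21 = -10*21 = -210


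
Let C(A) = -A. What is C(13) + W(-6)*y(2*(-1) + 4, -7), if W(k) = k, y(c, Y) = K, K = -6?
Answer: 23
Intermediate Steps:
y(c, Y) = -6
C(13) + W(-6)*y(2*(-1) + 4, -7) = -1*13 - 6*(-6) = -13 + 36 = 23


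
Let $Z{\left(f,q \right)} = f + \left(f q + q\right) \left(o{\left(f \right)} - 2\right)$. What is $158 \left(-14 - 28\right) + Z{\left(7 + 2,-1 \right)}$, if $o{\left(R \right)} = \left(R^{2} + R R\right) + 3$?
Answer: $-8257$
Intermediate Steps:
$o{\left(R \right)} = 3 + 2 R^{2}$ ($o{\left(R \right)} = \left(R^{2} + R^{2}\right) + 3 = 2 R^{2} + 3 = 3 + 2 R^{2}$)
$Z{\left(f,q \right)} = f + \left(1 + 2 f^{2}\right) \left(q + f q\right)$ ($Z{\left(f,q \right)} = f + \left(f q + q\right) \left(\left(3 + 2 f^{2}\right) - 2\right) = f + \left(q + f q\right) \left(1 + 2 f^{2}\right) = f + \left(1 + 2 f^{2}\right) \left(q + f q\right)$)
$158 \left(-14 - 28\right) + Z{\left(7 + 2,-1 \right)} = 158 \left(-14 - 28\right) + \left(\left(7 + 2\right) - 1 + \left(7 + 2\right) \left(-1\right) + 2 \left(-1\right) \left(7 + 2\right)^{2} + 2 \left(-1\right) \left(7 + 2\right)^{3}\right) = 158 \left(-42\right) + \left(9 - 1 + 9 \left(-1\right) + 2 \left(-1\right) 9^{2} + 2 \left(-1\right) 9^{3}\right) = -6636 + \left(9 - 1 - 9 + 2 \left(-1\right) 81 + 2 \left(-1\right) 729\right) = -6636 - 1621 = -8257$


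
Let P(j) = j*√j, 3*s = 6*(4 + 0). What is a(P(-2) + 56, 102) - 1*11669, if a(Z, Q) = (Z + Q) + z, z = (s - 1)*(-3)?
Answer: -11532 - 2*I*√2 ≈ -11532.0 - 2.8284*I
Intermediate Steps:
s = 8 (s = (6*(4 + 0))/3 = (6*4)/3 = (⅓)*24 = 8)
z = -21 (z = (8 - 1)*(-3) = 7*(-3) = -21)
P(j) = j^(3/2)
a(Z, Q) = -21 + Q + Z (a(Z, Q) = (Z + Q) - 21 = (Q + Z) - 21 = -21 + Q + Z)
a(P(-2) + 56, 102) - 1*11669 = (-21 + 102 + ((-2)^(3/2) + 56)) - 1*11669 = (-21 + 102 + (-2*I*√2 + 56)) - 11669 = (-21 + 102 + (56 - 2*I*√2)) - 11669 = (137 - 2*I*√2) - 11669 = -11532 - 2*I*√2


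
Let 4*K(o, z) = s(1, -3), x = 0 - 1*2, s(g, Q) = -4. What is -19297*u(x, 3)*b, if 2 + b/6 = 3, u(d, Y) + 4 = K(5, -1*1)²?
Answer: 347346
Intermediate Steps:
x = -2 (x = 0 - 2 = -2)
K(o, z) = -1 (K(o, z) = (¼)*(-4) = -1)
u(d, Y) = -3 (u(d, Y) = -4 + (-1)² = -4 + 1 = -3)
b = 6 (b = -12 + 6*3 = -12 + 18 = 6)
-19297*u(x, 3)*b = -(-57891)*6 = -19297*(-18) = 347346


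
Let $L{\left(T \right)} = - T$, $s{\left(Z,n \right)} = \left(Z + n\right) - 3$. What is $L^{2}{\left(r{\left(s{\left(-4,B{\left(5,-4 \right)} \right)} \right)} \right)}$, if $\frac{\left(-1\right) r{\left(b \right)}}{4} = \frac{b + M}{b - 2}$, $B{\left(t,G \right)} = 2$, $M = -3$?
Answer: $\frac{1024}{49} \approx 20.898$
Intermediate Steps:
$s{\left(Z,n \right)} = -3 + Z + n$
$r{\left(b \right)} = - \frac{4 \left(-3 + b\right)}{-2 + b}$ ($r{\left(b \right)} = - 4 \frac{b - 3}{b - 2} = - 4 \frac{-3 + b}{-2 + b} = - \frac{4 \left(-3 + b\right)}{-2 + b}$)
$L^{2}{\left(r{\left(s{\left(-4,B{\left(5,-4 \right)} \right)} \right)} \right)} = \left(- \frac{4 \left(3 - \left(-3 - 4 + 2\right)\right)}{-2 - 5}\right)^{2} = \left(- \frac{4 \left(3 - -5\right)}{-2 - 5}\right)^{2} = \left(- \frac{4 \left(3 + 5\right)}{-7}\right)^{2} = \left(- \frac{4 \left(-1\right) 8}{7}\right)^{2} = \left(\left(-1\right) \left(- \frac{32}{7}\right)\right)^{2} = \left(\frac{32}{7}\right)^{2} = \frac{1024}{49}$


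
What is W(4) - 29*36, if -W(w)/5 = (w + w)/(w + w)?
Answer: -1049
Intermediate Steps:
W(w) = -5 (W(w) = -5*(w + w)/(w + w) = -5*2*w/(2*w) = -5*2*w*1/(2*w) = -5*1 = -5)
W(4) - 29*36 = -5 - 29*36 = -5 - 1044 = -1049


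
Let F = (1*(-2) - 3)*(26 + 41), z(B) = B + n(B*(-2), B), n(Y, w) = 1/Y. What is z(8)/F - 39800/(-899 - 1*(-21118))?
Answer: -215895813/108373840 ≈ -1.9921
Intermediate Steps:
z(B) = B - 1/(2*B) (z(B) = B + 1/(B*(-2)) = B + 1/(-2*B) = B - 1/(2*B))
F = -335 (F = (-2 - 3)*67 = -5*67 = -335)
z(8)/F - 39800/(-899 - 1*(-21118)) = (8 - 1/2/8)/(-335) - 39800/(-899 - 1*(-21118)) = (8 - 1/2*1/8)*(-1/335) - 39800/(-899 + 21118) = (8 - 1/16)*(-1/335) - 39800/20219 = (127/16)*(-1/335) - 39800*1/20219 = -127/5360 - 39800/20219 = -215895813/108373840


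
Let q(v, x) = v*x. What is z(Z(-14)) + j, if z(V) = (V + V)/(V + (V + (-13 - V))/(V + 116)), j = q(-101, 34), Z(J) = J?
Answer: -4945538/1441 ≈ -3432.0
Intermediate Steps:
j = -3434 (j = -101*34 = -3434)
z(V) = 2*V/(V - 13/(116 + V)) (z(V) = (2*V)/(V - 13/(116 + V)) = 2*V/(V - 13/(116 + V)))
z(Z(-14)) + j = 2*(-14)*(116 - 14)/(-13 + (-14)² + 116*(-14)) - 3434 = 2*(-14)*102/(-13 + 196 - 1624) - 3434 = 2*(-14)*102/(-1441) - 3434 = 2*(-14)*(-1/1441)*102 - 3434 = 2856/1441 - 3434 = -4945538/1441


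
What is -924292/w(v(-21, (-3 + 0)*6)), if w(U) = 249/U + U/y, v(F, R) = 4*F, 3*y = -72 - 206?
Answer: 3597344464/8009 ≈ 4.4916e+5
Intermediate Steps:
y = -278/3 (y = (-72 - 206)/3 = (⅓)*(-278) = -278/3 ≈ -92.667)
w(U) = 249/U - 3*U/278 (w(U) = 249/U + U/(-278/3) = 249/U + U*(-3/278) = 249/U - 3*U/278)
-924292/w(v(-21, (-3 + 0)*6)) = -924292/(249/((4*(-21))) - 6*(-21)/139) = -924292/(249/(-84) - 3/278*(-84)) = -924292/(249*(-1/84) + 126/139) = -924292/(-83/28 + 126/139) = -924292/(-8009/3892) = -924292*(-3892/8009) = 3597344464/8009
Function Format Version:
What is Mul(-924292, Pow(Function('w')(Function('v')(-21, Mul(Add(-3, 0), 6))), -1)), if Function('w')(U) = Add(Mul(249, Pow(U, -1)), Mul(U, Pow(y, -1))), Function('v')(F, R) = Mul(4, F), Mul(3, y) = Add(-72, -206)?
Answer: Rational(3597344464, 8009) ≈ 4.4916e+5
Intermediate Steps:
y = Rational(-278, 3) (y = Mul(Rational(1, 3), Add(-72, -206)) = Mul(Rational(1, 3), -278) = Rational(-278, 3) ≈ -92.667)
Function('w')(U) = Add(Mul(249, Pow(U, -1)), Mul(Rational(-3, 278), U)) (Function('w')(U) = Add(Mul(249, Pow(U, -1)), Mul(U, Pow(Rational(-278, 3), -1))) = Add(Mul(249, Pow(U, -1)), Mul(U, Rational(-3, 278))) = Add(Mul(249, Pow(U, -1)), Mul(Rational(-3, 278), U)))
Mul(-924292, Pow(Function('w')(Function('v')(-21, Mul(Add(-3, 0), 6))), -1)) = Mul(-924292, Pow(Add(Mul(249, Pow(Mul(4, -21), -1)), Mul(Rational(-3, 278), Mul(4, -21))), -1)) = Mul(-924292, Pow(Add(Mul(249, Pow(-84, -1)), Mul(Rational(-3, 278), -84)), -1)) = Mul(-924292, Pow(Add(Mul(249, Rational(-1, 84)), Rational(126, 139)), -1)) = Mul(-924292, Pow(Add(Rational(-83, 28), Rational(126, 139)), -1)) = Mul(-924292, Pow(Rational(-8009, 3892), -1)) = Mul(-924292, Rational(-3892, 8009)) = Rational(3597344464, 8009)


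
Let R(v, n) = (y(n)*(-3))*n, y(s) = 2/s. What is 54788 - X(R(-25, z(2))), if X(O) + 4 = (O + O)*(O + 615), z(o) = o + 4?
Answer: 62100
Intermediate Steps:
z(o) = 4 + o
R(v, n) = -6 (R(v, n) = ((2/n)*(-3))*n = (-6/n)*n = -6)
X(O) = -4 + 2*O*(615 + O) (X(O) = -4 + (O + O)*(O + 615) = -4 + (2*O)*(615 + O) = -4 + 2*O*(615 + O))
54788 - X(R(-25, z(2))) = 54788 - (-4 + 2*(-6)**2 + 1230*(-6)) = 54788 - (-4 + 2*36 - 7380) = 54788 - (-4 + 72 - 7380) = 54788 - 1*(-7312) = 54788 + 7312 = 62100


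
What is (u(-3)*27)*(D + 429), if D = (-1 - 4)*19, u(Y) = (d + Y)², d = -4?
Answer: 441882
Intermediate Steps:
u(Y) = (-4 + Y)²
D = -95 (D = -5*19 = -95)
(u(-3)*27)*(D + 429) = ((-4 - 3)²*27)*(-95 + 429) = ((-7)²*27)*334 = (49*27)*334 = 1323*334 = 441882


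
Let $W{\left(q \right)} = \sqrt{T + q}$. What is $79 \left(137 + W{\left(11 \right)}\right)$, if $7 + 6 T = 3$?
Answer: $10823 + \frac{79 \sqrt{93}}{3} \approx 11077.0$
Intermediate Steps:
$T = - \frac{2}{3}$ ($T = - \frac{7}{6} + \frac{1}{6} \cdot 3 = - \frac{7}{6} + \frac{1}{2} = - \frac{2}{3} \approx -0.66667$)
$W{\left(q \right)} = \sqrt{- \frac{2}{3} + q}$
$79 \left(137 + W{\left(11 \right)}\right) = 79 \left(137 + \frac{\sqrt{-6 + 9 \cdot 11}}{3}\right) = 79 \left(137 + \frac{\sqrt{-6 + 99}}{3}\right) = 79 \left(137 + \frac{\sqrt{93}}{3}\right) = 10823 + \frac{79 \sqrt{93}}{3}$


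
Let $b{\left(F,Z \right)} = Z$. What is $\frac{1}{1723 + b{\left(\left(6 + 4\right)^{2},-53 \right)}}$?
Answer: $\frac{1}{1670} \approx 0.0005988$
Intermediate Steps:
$\frac{1}{1723 + b{\left(\left(6 + 4\right)^{2},-53 \right)}} = \frac{1}{1723 - 53} = \frac{1}{1670}$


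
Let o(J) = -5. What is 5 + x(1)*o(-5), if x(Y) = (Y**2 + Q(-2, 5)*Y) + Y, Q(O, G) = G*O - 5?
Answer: 70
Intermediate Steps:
Q(O, G) = -5 + G*O
x(Y) = Y**2 - 14*Y (x(Y) = (Y**2 + (-5 + 5*(-2))*Y) + Y = (Y**2 + (-5 - 10)*Y) + Y = (Y**2 - 15*Y) + Y = Y**2 - 14*Y)
5 + x(1)*o(-5) = 5 + (1*(-14 + 1))*(-5) = 5 + (1*(-13))*(-5) = 5 - 13*(-5) = 5 + 65 = 70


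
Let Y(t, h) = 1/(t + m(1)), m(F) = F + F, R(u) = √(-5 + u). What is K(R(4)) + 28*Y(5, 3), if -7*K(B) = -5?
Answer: 33/7 ≈ 4.7143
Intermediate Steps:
m(F) = 2*F
Y(t, h) = 1/(2 + t) (Y(t, h) = 1/(t + 2*1) = 1/(t + 2) = 1/(2 + t))
K(B) = 5/7 (K(B) = -⅐*(-5) = 5/7)
K(R(4)) + 28*Y(5, 3) = 5/7 + 28/(2 + 5) = 5/7 + 28/7 = 5/7 + 28*(⅐) = 5/7 + 4 = 33/7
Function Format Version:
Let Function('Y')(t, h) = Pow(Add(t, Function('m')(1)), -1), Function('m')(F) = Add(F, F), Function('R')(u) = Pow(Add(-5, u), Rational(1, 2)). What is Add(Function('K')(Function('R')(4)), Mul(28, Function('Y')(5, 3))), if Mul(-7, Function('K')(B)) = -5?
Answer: Rational(33, 7) ≈ 4.7143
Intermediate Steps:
Function('m')(F) = Mul(2, F)
Function('Y')(t, h) = Pow(Add(2, t), -1) (Function('Y')(t, h) = Pow(Add(t, Mul(2, 1)), -1) = Pow(Add(t, 2), -1) = Pow(Add(2, t), -1))
Function('K')(B) = Rational(5, 7) (Function('K')(B) = Mul(Rational(-1, 7), -5) = Rational(5, 7))
Add(Function('K')(Function('R')(4)), Mul(28, Function('Y')(5, 3))) = Add(Rational(5, 7), Mul(28, Pow(Add(2, 5), -1))) = Add(Rational(5, 7), Mul(28, Pow(7, -1))) = Add(Rational(5, 7), Mul(28, Rational(1, 7))) = Add(Rational(5, 7), 4) = Rational(33, 7)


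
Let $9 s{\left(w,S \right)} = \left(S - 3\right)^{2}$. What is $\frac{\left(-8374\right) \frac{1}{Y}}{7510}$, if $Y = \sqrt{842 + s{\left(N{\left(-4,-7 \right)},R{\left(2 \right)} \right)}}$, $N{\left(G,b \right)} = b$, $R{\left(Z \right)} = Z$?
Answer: $- \frac{237 \sqrt{7579}}{536965} \approx -0.038424$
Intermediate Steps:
$s{\left(w,S \right)} = \frac{\left(-3 + S\right)^{2}}{9}$ ($s{\left(w,S \right)} = \frac{\left(S - 3\right)^{2}}{9} = \frac{\left(-3 + S\right)^{2}}{9}$)
$Y = \frac{\sqrt{7579}}{3}$ ($Y = \sqrt{842 + \frac{\left(-3 + 2\right)^{2}}{9}} = \sqrt{842 + \frac{\left(-1\right)^{2}}{9}} = \sqrt{842 + \frac{1}{9} \cdot 1} = \sqrt{842 + \frac{1}{9}} = \sqrt{\frac{7579}{9}} = \frac{\sqrt{7579}}{3} \approx 29.019$)
$\frac{\left(-8374\right) \frac{1}{Y}}{7510} = \frac{\left(-8374\right) \frac{1}{\frac{1}{3} \sqrt{7579}}}{7510} = - 8374 \frac{3 \sqrt{7579}}{7579} \cdot \frac{1}{7510} = - \frac{474 \sqrt{7579}}{143} \cdot \frac{1}{7510} = - \frac{237 \sqrt{7579}}{536965}$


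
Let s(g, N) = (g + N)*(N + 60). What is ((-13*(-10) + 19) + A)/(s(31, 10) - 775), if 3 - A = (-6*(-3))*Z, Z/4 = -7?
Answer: 656/2095 ≈ 0.31313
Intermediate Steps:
Z = -28 (Z = 4*(-7) = -28)
s(g, N) = (60 + N)*(N + g) (s(g, N) = (N + g)*(60 + N) = (60 + N)*(N + g))
A = 507 (A = 3 - (-6*(-3))*(-28) = 3 - 18*(-28) = 3 - 1*(-504) = 3 + 504 = 507)
((-13*(-10) + 19) + A)/(s(31, 10) - 775) = ((-13*(-10) + 19) + 507)/((10² + 60*10 + 60*31 + 10*31) - 775) = ((130 + 19) + 507)/((100 + 600 + 1860 + 310) - 775) = (149 + 507)/(2870 - 775) = 656/2095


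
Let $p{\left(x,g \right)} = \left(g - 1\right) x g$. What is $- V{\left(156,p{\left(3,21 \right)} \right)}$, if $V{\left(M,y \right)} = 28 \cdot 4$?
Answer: $-112$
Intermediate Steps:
$p{\left(x,g \right)} = g x \left(-1 + g\right)$ ($p{\left(x,g \right)} = \left(-1 + g\right) g x = g x \left(-1 + g\right)$)
$V{\left(M,y \right)} = 112$
$- V{\left(156,p{\left(3,21 \right)} \right)} = \left(-1\right) 112 = -112$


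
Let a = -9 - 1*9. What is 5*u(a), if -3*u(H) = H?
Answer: 30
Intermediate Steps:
a = -18 (a = -9 - 9 = -18)
u(H) = -H/3
5*u(a) = 5*(-⅓*(-18)) = 5*6 = 30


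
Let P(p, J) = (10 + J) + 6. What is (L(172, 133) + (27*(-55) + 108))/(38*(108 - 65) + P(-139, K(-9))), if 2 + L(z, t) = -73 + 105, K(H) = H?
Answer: -449/547 ≈ -0.82084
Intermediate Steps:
L(z, t) = 30 (L(z, t) = -2 + (-73 + 105) = -2 + 32 = 30)
P(p, J) = 16 + J
(L(172, 133) + (27*(-55) + 108))/(38*(108 - 65) + P(-139, K(-9))) = (30 + (27*(-55) + 108))/(38*(108 - 65) + (16 - 9)) = (30 + (-1485 + 108))/(38*43 + 7) = (30 - 1377)/(1634 + 7) = -1347/1641 = -1347*1/1641 = -449/547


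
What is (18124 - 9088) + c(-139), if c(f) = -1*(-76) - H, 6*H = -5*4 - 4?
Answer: 9116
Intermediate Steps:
H = -4 (H = (-5*4 - 4)/6 = (-20 - 4)/6 = (⅙)*(-24) = -4)
c(f) = 80 (c(f) = -1*(-76) - 1*(-4) = 76 + 4 = 80)
(18124 - 9088) + c(-139) = (18124 - 9088) + 80 = 9036 + 80 = 9116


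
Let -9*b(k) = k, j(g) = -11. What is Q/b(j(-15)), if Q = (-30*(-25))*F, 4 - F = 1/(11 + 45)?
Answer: 752625/308 ≈ 2443.6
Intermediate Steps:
F = 223/56 (F = 4 - 1/(11 + 45) = 4 - 1/56 = 223/56 ≈ 3.9821)
Q = 83625/28 (Q = -30*(-25)*(223/56) = 750*(223/56) = 83625/28 ≈ 2986.6)
b(k) = -k/9
Q/b(j(-15)) = 83625/(28*((-1/9*(-11)))) = 83625/(28*(11/9)) = (83625/28)*(9/11) = 752625/308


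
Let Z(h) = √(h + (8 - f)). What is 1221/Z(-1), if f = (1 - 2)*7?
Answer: 1221*√14/14 ≈ 326.33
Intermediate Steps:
f = -7 (f = -1*7 = -7)
Z(h) = √(15 + h) (Z(h) = √(h + (8 - 1*(-7))) = √(h + (8 + 7)) = √(h + 15) = √(15 + h))
1221/Z(-1) = 1221/(√(15 - 1)) = 1221/(√14) = 1221*(√14/14) = 1221*√14/14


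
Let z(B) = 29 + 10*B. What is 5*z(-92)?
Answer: -4455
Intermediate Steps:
5*z(-92) = 5*(29 + 10*(-92)) = 5*(29 - 920) = 5*(-891) = -4455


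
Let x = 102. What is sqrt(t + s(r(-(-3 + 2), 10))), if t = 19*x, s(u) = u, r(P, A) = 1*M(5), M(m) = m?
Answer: sqrt(1943) ≈ 44.079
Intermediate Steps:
r(P, A) = 5 (r(P, A) = 1*5 = 5)
t = 1938 (t = 19*102 = 1938)
sqrt(t + s(r(-(-3 + 2), 10))) = sqrt(1938 + 5) = sqrt(1943)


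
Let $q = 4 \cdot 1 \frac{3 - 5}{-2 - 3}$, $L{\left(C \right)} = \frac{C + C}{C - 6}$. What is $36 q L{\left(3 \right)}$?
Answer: $- \frac{576}{5} \approx -115.2$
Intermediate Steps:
$L{\left(C \right)} = \frac{2 C}{-6 + C}$
$q = \frac{8}{5}$ ($q = 4 \left(- \frac{2}{-5}\right) = 4 \left(\left(-2\right) \left(- \frac{1}{5}\right)\right) = 4 \cdot \frac{2}{5} = \frac{8}{5} \approx 1.6$)
$36 q L{\left(3 \right)} = 36 \cdot \frac{8}{5} \cdot 2 \cdot 3 \frac{1}{-6 + 3} = \frac{288 \cdot 2 \cdot 3 \frac{1}{-3}}{5} = \frac{288 \cdot 2 \cdot 3 \left(- \frac{1}{3}\right)}{5} = \frac{288}{5} \left(-2\right) = - \frac{576}{5}$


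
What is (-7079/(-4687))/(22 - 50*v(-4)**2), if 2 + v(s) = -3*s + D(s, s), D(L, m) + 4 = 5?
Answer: -7079/28253236 ≈ -0.00025056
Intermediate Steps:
D(L, m) = 1 (D(L, m) = -4 + 5 = 1)
v(s) = -1 - 3*s (v(s) = -2 + (-3*s + 1) = -2 + (1 - 3*s) = -1 - 3*s)
(-7079/(-4687))/(22 - 50*v(-4)**2) = (-7079/(-4687))/(22 - 50*(-1 - 3*(-4))**2) = (-7079*(-1/4687))/(22 - 50*(-1 + 12)**2) = 7079/(4687*(22 - 50*11**2)) = 7079/(4687*(22 - 50*121)) = 7079/(4687*(22 - 6050)) = (7079/4687)/(-6028) = (7079/4687)*(-1/6028) = -7079/28253236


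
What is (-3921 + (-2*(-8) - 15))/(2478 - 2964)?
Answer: 1960/243 ≈ 8.0658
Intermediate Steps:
(-3921 + (-2*(-8) - 15))/(2478 - 2964) = (-3921 + (16 - 15))/(-486) = (-3921 + 1)*(-1/486) = -3920*(-1/486) = 1960/243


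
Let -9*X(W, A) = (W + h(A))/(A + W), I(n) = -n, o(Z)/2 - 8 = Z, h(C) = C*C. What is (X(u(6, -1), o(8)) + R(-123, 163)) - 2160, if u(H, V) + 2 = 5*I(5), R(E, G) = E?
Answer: -103732/45 ≈ -2305.2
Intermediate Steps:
h(C) = C²
o(Z) = 16 + 2*Z
u(H, V) = -27 (u(H, V) = -2 + 5*(-1*5) = -2 + 5*(-5) = -2 - 25 = -27)
X(W, A) = -(W + A²)/(9*(A + W))
(X(u(6, -1), o(8)) + R(-123, 163)) - 2160 = ((-1*(-27) - (16 + 2*8)²)/(9*((16 + 2*8) - 27)) - 123) - 2160 = ((27 - (16 + 16)²)/(9*((16 + 16) - 27)) - 123) - 2160 = ((27 - 1*32²)/(9*(32 - 27)) - 123) - 2160 = ((⅑)*(27 - 1*1024)/5 - 123) - 2160 = ((⅑)*(⅕)*(27 - 1024) - 123) - 2160 = ((⅑)*(⅕)*(-997) - 123) - 2160 = (-997/45 - 123) - 2160 = -6532/45 - 2160 = -103732/45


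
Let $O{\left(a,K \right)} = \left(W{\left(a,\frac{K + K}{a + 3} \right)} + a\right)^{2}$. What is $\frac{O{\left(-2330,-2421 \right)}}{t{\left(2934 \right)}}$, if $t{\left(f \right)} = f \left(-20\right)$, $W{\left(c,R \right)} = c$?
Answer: $- \frac{542890}{1467} \approx -370.07$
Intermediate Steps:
$O{\left(a,K \right)} = 4 a^{2}$ ($O{\left(a,K \right)} = \left(a + a\right)^{2} = \left(2 a\right)^{2} = 4 a^{2}$)
$t{\left(f \right)} = - 20 f$
$\frac{O{\left(-2330,-2421 \right)}}{t{\left(2934 \right)}} = \frac{4 \left(-2330\right)^{2}}{\left(-20\right) 2934} = \frac{4 \cdot 5428900}{-58680} = 21715600 \left(- \frac{1}{58680}\right) = - \frac{542890}{1467}$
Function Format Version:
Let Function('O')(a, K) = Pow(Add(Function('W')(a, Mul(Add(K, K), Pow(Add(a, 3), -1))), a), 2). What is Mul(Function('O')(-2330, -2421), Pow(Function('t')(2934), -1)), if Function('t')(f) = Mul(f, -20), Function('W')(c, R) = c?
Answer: Rational(-542890, 1467) ≈ -370.07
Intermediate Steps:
Function('O')(a, K) = Mul(4, Pow(a, 2)) (Function('O')(a, K) = Pow(Add(a, a), 2) = Pow(Mul(2, a), 2) = Mul(4, Pow(a, 2)))
Function('t')(f) = Mul(-20, f)
Mul(Function('O')(-2330, -2421), Pow(Function('t')(2934), -1)) = Mul(Mul(4, Pow(-2330, 2)), Pow(Mul(-20, 2934), -1)) = Mul(Mul(4, 5428900), Pow(-58680, -1)) = Mul(21715600, Rational(-1, 58680)) = Rational(-542890, 1467)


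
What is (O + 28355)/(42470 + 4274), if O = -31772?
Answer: -3417/46744 ≈ -0.073100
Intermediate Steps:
(O + 28355)/(42470 + 4274) = (-31772 + 28355)/(42470 + 4274) = -3417/46744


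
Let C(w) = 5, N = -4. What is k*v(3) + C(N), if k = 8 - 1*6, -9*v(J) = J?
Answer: 13/3 ≈ 4.3333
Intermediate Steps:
v(J) = -J/9
k = 2 (k = 8 - 6 = 2)
k*v(3) + C(N) = 2*(-1/9*3) + 5 = 2*(-1/3) + 5 = -2/3 + 5 = 13/3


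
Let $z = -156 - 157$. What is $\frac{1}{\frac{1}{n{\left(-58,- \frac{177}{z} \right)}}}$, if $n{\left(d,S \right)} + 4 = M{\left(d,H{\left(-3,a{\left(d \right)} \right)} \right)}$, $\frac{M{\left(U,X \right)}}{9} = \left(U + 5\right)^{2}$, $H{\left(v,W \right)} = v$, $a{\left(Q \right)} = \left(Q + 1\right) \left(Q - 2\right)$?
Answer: $25277$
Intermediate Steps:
$a{\left(Q \right)} = \left(1 + Q\right) \left(-2 + Q\right)$
$z = -313$ ($z = -156 - 157 = -313$)
$M{\left(U,X \right)} = 9 \left(5 + U\right)^{2}$ ($M{\left(U,X \right)} = 9 \left(U + 5\right)^{2} = 9 \left(5 + U\right)^{2}$)
$n{\left(d,S \right)} = -4 + 9 \left(5 + d\right)^{2}$
$\frac{1}{\frac{1}{n{\left(-58,- \frac{177}{z} \right)}}} = \frac{1}{\frac{1}{-4 + 9 \left(5 - 58\right)^{2}}} = \frac{1}{\frac{1}{-4 + 9 \left(-53\right)^{2}}} = \frac{1}{\frac{1}{-4 + 9 \cdot 2809}} = \frac{1}{\frac{1}{-4 + 25281}} = \frac{1}{\frac{1}{25277}} = 25277$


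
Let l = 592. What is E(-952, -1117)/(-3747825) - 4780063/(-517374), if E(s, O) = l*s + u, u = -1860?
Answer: 2023042848559/215447467950 ≈ 9.3900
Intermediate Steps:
E(s, O) = -1860 + 592*s (E(s, O) = 592*s - 1860 = -1860 + 592*s)
E(-952, -1117)/(-3747825) - 4780063/(-517374) = (-1860 + 592*(-952))/(-3747825) - 4780063/(-517374) = (-1860 - 563584)*(-1/3747825) - 4780063*(-1/517374) = -565444*(-1/3747825) + 4780063/517374 = 565444/3747825 + 4780063/517374 = 2023042848559/215447467950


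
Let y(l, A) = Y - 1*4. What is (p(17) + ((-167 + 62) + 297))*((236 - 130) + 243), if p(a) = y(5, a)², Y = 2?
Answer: 68404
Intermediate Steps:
y(l, A) = -2 (y(l, A) = 2 - 1*4 = 2 - 4 = -2)
p(a) = 4 (p(a) = (-2)² = 4)
(p(17) + ((-167 + 62) + 297))*((236 - 130) + 243) = (4 + ((-167 + 62) + 297))*((236 - 130) + 243) = (4 + (-105 + 297))*(106 + 243) = (4 + 192)*349 = 196*349 = 68404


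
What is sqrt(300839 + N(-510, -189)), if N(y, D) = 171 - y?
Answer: 4*sqrt(18845) ≈ 549.11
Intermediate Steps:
sqrt(300839 + N(-510, -189)) = sqrt(300839 + (171 - 1*(-510))) = sqrt(300839 + (171 + 510)) = sqrt(300839 + 681) = sqrt(301520) = 4*sqrt(18845)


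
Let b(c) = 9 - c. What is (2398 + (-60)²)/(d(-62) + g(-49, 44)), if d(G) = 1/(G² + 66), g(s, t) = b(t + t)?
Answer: -23452180/308889 ≈ -75.924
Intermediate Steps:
g(s, t) = 9 - 2*t (g(s, t) = 9 - (t + t) = 9 - 2*t)
d(G) = 1/(66 + G²)
(2398 + (-60)²)/(d(-62) + g(-49, 44)) = (2398 + (-60)²)/(1/(66 + (-62)²) + (9 - 2*44)) = (2398 + 3600)/(1/(66 + 3844) + (9 - 88)) = 5998/(1/3910 - 79) = 5998/(-308889/3910) = 5998*(-3910/308889) = -23452180/308889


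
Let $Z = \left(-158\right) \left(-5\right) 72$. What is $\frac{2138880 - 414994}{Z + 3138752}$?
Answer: $\frac{861943}{1597816} \approx 0.53945$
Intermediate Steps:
$Z = 56880$ ($Z = 790 \cdot 72 = 56880$)
$\frac{2138880 - 414994}{Z + 3138752} = \frac{2138880 - 414994}{56880 + 3138752} = \frac{1723886}{3195632} = 1723886 \cdot \frac{1}{3195632} = \frac{861943}{1597816}$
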